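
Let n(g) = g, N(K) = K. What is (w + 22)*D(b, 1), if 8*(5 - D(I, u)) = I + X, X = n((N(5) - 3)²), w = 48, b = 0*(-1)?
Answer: 315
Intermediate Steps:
b = 0
X = 4 (X = (5 - 3)² = 2² = 4)
D(I, u) = 9/2 - I/8 (D(I, u) = 5 - (I + 4)/8 = 5 - (4 + I)/8 = 5 + (-½ - I/8) = 9/2 - I/8)
(w + 22)*D(b, 1) = (48 + 22)*(9/2 - ⅛*0) = 70*(9/2 + 0) = 70*(9/2) = 315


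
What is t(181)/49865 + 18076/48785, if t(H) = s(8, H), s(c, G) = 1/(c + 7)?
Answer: 2704088977/7297992075 ≈ 0.37052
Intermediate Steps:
s(c, G) = 1/(7 + c)
t(H) = 1/15 (t(H) = 1/(7 + 8) = 1/15)
t(181)/49865 + 18076/48785 = (1/15)/49865 + 18076/48785 = (1/15)*(1/49865) + 18076*(1/48785) = 1/747975 + 18076/48785 = 2704088977/7297992075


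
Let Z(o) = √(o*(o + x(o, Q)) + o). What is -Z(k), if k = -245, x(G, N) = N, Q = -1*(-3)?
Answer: -7*√1205 ≈ -242.99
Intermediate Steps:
Q = 3
Z(o) = √(o + o*(3 + o)) (Z(o) = √(o*(o + 3) + o) = √(o*(3 + o) + o) = √(o + o*(3 + o)))
-Z(k) = -√(-245*(4 - 245)) = -√(-245*(-241)) = -√59045 = -7*√1205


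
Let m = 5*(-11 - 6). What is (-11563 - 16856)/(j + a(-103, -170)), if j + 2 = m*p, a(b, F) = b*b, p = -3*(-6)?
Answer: -28419/9077 ≈ -3.1309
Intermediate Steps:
p = 18
a(b, F) = b²
m = -85 (m = 5*(-17) = -85)
j = -1532 (j = -2 - 85*18 = -2 - 1530 = -1532)
(-11563 - 16856)/(j + a(-103, -170)) = (-11563 - 16856)/(-1532 + (-103)²) = -28419/(-1532 + 10609) = -28419/9077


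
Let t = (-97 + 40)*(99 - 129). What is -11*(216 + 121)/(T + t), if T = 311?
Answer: -3707/2021 ≈ -1.8342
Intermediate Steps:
t = 1710 (t = -57*(-30) = 1710)
-11*(216 + 121)/(T + t) = -11*(216 + 121)/(311 + 1710) = -3707/2021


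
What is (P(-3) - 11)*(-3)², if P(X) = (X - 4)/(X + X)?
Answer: -177/2 ≈ -88.500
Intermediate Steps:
P(X) = (-4 + X)/(2*X) (P(X) = (-4 + X)/((2*X)) = (-4 + X)*(1/(2*X)) = (-4 + X)/(2*X))
(P(-3) - 11)*(-3)² = ((½)*(-4 - 3)/(-3) - 11)*(-3)² = ((½)*(-⅓)*(-7) - 11)*9 = (7/6 - 11)*9 = -59/6*9 = -177/2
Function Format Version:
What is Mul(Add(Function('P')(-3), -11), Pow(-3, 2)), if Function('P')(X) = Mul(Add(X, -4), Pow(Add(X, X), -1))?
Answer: Rational(-177, 2) ≈ -88.500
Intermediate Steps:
Function('P')(X) = Mul(Rational(1, 2), Pow(X, -1), Add(-4, X)) (Function('P')(X) = Mul(Add(-4, X), Pow(Mul(2, X), -1)) = Mul(Add(-4, X), Mul(Rational(1, 2), Pow(X, -1))) = Mul(Rational(1, 2), Pow(X, -1), Add(-4, X)))
Mul(Add(Function('P')(-3), -11), Pow(-3, 2)) = Mul(Add(Mul(Rational(1, 2), Pow(-3, -1), Add(-4, -3)), -11), Pow(-3, 2)) = Mul(Add(Mul(Rational(1, 2), Rational(-1, 3), -7), -11), 9) = Mul(Add(Rational(7, 6), -11), 9) = Mul(Rational(-59, 6), 9) = Rational(-177, 2)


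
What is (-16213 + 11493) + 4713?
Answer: -7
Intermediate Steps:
(-16213 + 11493) + 4713 = -4720 + 4713 = -7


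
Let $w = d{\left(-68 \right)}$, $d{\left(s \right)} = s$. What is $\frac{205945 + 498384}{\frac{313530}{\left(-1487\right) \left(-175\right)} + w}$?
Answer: $- \frac{5236686115}{496622} \approx -10545.0$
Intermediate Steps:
$w = -68$
$\frac{205945 + 498384}{\frac{313530}{\left(-1487\right) \left(-175\right)} + w} = \frac{205945 + 498384}{\frac{313530}{\left(-1487\right) \left(-175\right)} - 68} = \frac{704329}{\frac{313530}{260225} - 68} = \frac{704329}{313530 \cdot \frac{1}{260225} - 68} = \frac{704329}{\frac{8958}{7435} - 68} = \frac{704329}{- \frac{496622}{7435}} = 704329 \left(- \frac{7435}{496622}\right) = - \frac{5236686115}{496622}$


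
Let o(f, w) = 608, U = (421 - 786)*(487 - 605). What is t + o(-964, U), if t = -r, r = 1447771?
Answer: -1447163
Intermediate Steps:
t = -1447771 (t = -1*1447771 = -1447771)
U = 43070 (U = -365*(-118) = 43070)
t + o(-964, U) = -1447771 + 608 = -1447163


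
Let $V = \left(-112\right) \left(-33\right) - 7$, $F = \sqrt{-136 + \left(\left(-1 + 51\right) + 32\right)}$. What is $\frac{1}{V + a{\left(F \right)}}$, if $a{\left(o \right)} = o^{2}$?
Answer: $\frac{1}{3635} \approx 0.0002751$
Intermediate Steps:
$F = 3 i \sqrt{6}$ ($F = \sqrt{-136 + \left(50 + 32\right)} = \sqrt{-136 + 82} = \sqrt{-54} = 3 i \sqrt{6} \approx 7.3485 i$)
$V = 3689$ ($V = 3696 - 7 = 3689$)
$\frac{1}{V + a{\left(F \right)}} = \frac{1}{3689 + \left(3 i \sqrt{6}\right)^{2}} = \frac{1}{3689 - 54} = \frac{1}{3635}$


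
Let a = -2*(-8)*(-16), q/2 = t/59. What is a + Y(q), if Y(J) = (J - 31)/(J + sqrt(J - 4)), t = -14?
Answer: -1034041/4090 + 1857*I*sqrt(3894)/8180 ≈ -252.82 + 14.166*I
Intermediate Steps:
q = -28/59 (q = 2*(-14/59) = -28/59 ≈ -0.47458)
Y(J) = (-31 + J)/(J + sqrt(-4 + J))
a = -256 (a = 16*(-16) = -256)
a + Y(q) = -256 + (-31 - 28/59)/(-28/59 + sqrt(-4 - 28/59)) = -256 - 1857/59/(-28/59 + sqrt(-264/59)) = -256 - 1857/59/(-28/59 + 2*I*sqrt(3894)/59) = -256 - 1857/(59*(-28/59 + 2*I*sqrt(3894)/59))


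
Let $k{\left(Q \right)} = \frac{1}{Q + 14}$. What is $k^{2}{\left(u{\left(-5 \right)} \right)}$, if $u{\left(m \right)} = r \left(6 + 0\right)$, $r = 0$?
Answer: $\frac{1}{196} \approx 0.005102$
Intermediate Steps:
$u{\left(m \right)} = 0$ ($u{\left(m \right)} = 0 \left(6 + 0\right) = 0 \cdot 6 = 0$)
$k{\left(Q \right)} = \frac{1}{14 + Q}$
$k^{2}{\left(u{\left(-5 \right)} \right)} = \left(\frac{1}{14 + 0}\right)^{2} = \left(\frac{1}{14}\right)^{2} = \frac{1}{196}$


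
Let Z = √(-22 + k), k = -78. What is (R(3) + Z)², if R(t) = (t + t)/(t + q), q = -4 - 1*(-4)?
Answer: -96 + 40*I ≈ -96.0 + 40.0*I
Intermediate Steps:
q = 0 (q = -4 + 4 = 0)
R(t) = 2 (R(t) = (t + t)/(t + 0) = (2*t)/t = 2)
Z = 10*I (Z = √(-22 - 78) = √(-100) = 10*I ≈ 10.0*I)
(R(3) + Z)² = (2 + 10*I)²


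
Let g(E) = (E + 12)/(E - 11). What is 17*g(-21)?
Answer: 153/32 ≈ 4.7813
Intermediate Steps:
g(E) = (12 + E)/(-11 + E)
17*g(-21) = 17*((12 - 21)/(-11 - 21)) = 17*(-9/(-32)) = 17*(-1/32*(-9)) = 17*(9/32) = 153/32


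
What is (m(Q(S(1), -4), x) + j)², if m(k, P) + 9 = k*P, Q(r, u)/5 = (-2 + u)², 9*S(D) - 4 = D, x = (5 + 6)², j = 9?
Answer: 474368400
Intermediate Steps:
x = 121 (x = 11² = 121)
S(D) = 4/9 + D/9
Q(r, u) = 5*(-2 + u)²
m(k, P) = -9 + P*k (m(k, P) = -9 + k*P = -9 + P*k)
(m(Q(S(1), -4), x) + j)² = ((-9 + 121*(5*(-2 - 4)²)) + 9)² = ((-9 + 121*(5*(-6)²)) + 9)² = ((-9 + 121*(5*36)) + 9)² = ((-9 + 121*180) + 9)² = ((-9 + 21780) + 9)² = (21771 + 9)² = 21780² = 474368400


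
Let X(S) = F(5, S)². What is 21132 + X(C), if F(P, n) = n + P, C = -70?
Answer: 25357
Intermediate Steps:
F(P, n) = P + n
X(S) = (5 + S)²
21132 + X(C) = 21132 + (5 - 70)² = 21132 + (-65)² = 21132 + 4225 = 25357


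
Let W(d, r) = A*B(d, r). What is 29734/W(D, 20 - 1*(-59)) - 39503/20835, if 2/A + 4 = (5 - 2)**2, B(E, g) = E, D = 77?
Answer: 1545727994/1604295 ≈ 963.49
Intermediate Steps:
A = 2/5 (A = 2/(-4 + (5 - 2)**2) = 2/(-4 + 3**2) = 2/(-4 + 9) = 2/5 ≈ 0.40000)
W(d, r) = 2*d/5
29734/W(D, 20 - 1*(-59)) - 39503/20835 = 29734/(((2/5)*77)) - 39503/20835 = 29734/(154/5) - 39503*1/20835 = 29734*(5/154) - 39503/20835 = 74335/77 - 39503/20835 = 1545727994/1604295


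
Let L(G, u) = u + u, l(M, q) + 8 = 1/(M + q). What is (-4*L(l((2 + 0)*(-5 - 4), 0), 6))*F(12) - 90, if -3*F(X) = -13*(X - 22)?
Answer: 1990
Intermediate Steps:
l(M, q) = -8 + 1/(M + q)
L(G, u) = 2*u
F(X) = -286/3 + 13*X/3 (F(X) = -(-13)*(X - 22)/3 = -(-13)*(-22 + X)/3 = -(286 - 13*X)/3 = -286/3 + 13*X/3)
(-4*L(l((2 + 0)*(-5 - 4), 0), 6))*F(12) - 90 = (-8*6)*(-286/3 + (13/3)*12) - 90 = (-4*12)*(-286/3 + 52) - 90 = -48*(-130/3) - 90 = 2080 - 90 = 1990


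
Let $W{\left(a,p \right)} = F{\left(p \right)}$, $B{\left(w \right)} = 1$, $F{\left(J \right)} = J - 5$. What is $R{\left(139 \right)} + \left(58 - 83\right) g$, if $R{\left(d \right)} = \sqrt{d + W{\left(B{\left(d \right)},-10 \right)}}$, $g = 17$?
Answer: $-425 + 2 \sqrt{31} \approx -413.86$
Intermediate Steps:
$F{\left(J \right)} = -5 + J$
$W{\left(a,p \right)} = -5 + p$
$R{\left(d \right)} = \sqrt{-15 + d}$ ($R{\left(d \right)} = \sqrt{d - 15} = \sqrt{-15 + d}$)
$R{\left(139 \right)} + \left(58 - 83\right) g = \sqrt{-15 + 139} + \left(58 - 83\right) 17 = \sqrt{124} - 425 = 2 \sqrt{31} - 425 = -425 + 2 \sqrt{31}$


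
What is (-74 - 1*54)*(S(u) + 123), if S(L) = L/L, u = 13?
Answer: -15872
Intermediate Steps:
S(L) = 1
(-74 - 1*54)*(S(u) + 123) = (-74 - 1*54)*(1 + 123) = (-74 - 54)*124 = -128*124 = -15872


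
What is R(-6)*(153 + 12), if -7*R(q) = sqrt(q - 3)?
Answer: -495*I/7 ≈ -70.714*I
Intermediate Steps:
R(q) = -sqrt(-3 + q)/7 (R(q) = -sqrt(q - 3)/7 = -sqrt(-3 + q)/7)
R(-6)*(153 + 12) = (-sqrt(-3 - 6)/7)*(153 + 12) = -3*I/7*165 = -495*I/7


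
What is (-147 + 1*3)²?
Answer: 20736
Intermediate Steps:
(-147 + 1*3)² = (-147 + 3)² = (-144)² = 20736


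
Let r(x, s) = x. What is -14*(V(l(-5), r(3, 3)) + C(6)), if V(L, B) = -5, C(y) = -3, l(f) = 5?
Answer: 112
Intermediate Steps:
-14*(V(l(-5), r(3, 3)) + C(6)) = -14*(-5 - 3) = -14*(-8) = 112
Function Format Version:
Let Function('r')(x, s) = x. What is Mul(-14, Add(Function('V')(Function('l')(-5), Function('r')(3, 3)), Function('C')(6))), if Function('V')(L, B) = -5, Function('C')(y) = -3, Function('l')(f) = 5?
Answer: 112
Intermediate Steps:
Mul(-14, Add(Function('V')(Function('l')(-5), Function('r')(3, 3)), Function('C')(6))) = Mul(-14, Add(-5, -3)) = Mul(-14, -8) = 112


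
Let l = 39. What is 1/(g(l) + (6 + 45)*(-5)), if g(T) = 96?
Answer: -1/159 ≈ -0.0062893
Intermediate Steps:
1/(g(l) + (6 + 45)*(-5)) = 1/(96 + (6 + 45)*(-5)) = 1/(96 + 51*(-5)) = 1/(96 - 255) = 1/(-159) = -1/159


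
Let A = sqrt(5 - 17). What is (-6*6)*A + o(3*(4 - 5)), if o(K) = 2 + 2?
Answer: 4 - 72*I*sqrt(3) ≈ 4.0 - 124.71*I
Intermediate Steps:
o(K) = 4
A = 2*I*sqrt(3) (A = sqrt(-12) = 2*I*sqrt(3) ≈ 3.4641*I)
(-6*6)*A + o(3*(4 - 5)) = (-6*6)*(2*I*sqrt(3)) + 4 = -72*I*sqrt(3) + 4 = 4 - 72*I*sqrt(3)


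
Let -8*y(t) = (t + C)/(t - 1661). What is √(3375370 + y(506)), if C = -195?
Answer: √72045248146410/4620 ≈ 1837.2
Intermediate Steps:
y(t) = -(-195 + t)/(8*(-1661 + t)) (y(t) = -(t - 195)/(8*(t - 1661)) = -(-195 + t)/(8*(-1661 + t)))
√(3375370 + y(506)) = √(3375370 + (195 - 1*506)/(8*(-1661 + 506))) = √(3375370 + (⅛)*(195 - 506)/(-1155)) = √(3375370 + (⅛)*(-1/1155)*(-311)) = √(3375370 + 311/9240) = √(31188419111/9240) = √72045248146410/4620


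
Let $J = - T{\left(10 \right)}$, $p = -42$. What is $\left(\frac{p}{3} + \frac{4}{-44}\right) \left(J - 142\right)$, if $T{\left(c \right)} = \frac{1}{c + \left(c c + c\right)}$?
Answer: $\frac{528271}{264} \approx 2001.0$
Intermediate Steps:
$T{\left(c \right)} = \frac{1}{c^{2} + 2 c}$ ($T{\left(c \right)} = \frac{1}{c + \left(c^{2} + c\right)} = \frac{1}{c + \left(c + c^{2}\right)} = \frac{1}{c^{2} + 2 c}$)
$J = - \frac{1}{120}$ ($J = - \frac{1}{10 \left(2 + 10\right)} = - \frac{1}{10 \cdot 12} = \left(-1\right) \frac{1}{120} = - \frac{1}{120} \approx -0.0083333$)
$\left(\frac{p}{3} + \frac{4}{-44}\right) \left(J - 142\right) = \left(- \frac{42}{3} + \frac{4}{-44}\right) \left(- \frac{1}{120} - 142\right) = \left(\left(-42\right) \frac{1}{3} + 4 \left(- \frac{1}{44}\right)\right) \left(- \frac{1}{120} - 142\right) = \left(-14 - \frac{1}{11}\right) \left(- \frac{17041}{120}\right) = \left(- \frac{155}{11}\right) \left(- \frac{17041}{120}\right) = \frac{528271}{264}$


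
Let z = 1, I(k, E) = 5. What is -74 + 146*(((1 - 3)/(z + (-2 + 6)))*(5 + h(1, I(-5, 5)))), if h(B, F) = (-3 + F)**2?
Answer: -2998/5 ≈ -599.60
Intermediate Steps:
-74 + 146*(((1 - 3)/(z + (-2 + 6)))*(5 + h(1, I(-5, 5)))) = -74 + 146*(((1 - 3)/(1 + (-2 + 6)))*(5 + (-3 + 5)**2)) = -74 + 146*((-2/(1 + 4))*(5 + 2**2)) = -74 + 146*((-2/5)*(5 + 4)) = -74 + 146*(-2*1/5*9) = -74 + 146*(-2/5*9) = -74 + 146*(-18/5) = -74 - 2628/5 = -2998/5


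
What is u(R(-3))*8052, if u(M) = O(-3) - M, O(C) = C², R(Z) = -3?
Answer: 96624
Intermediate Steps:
u(M) = 9 - M (u(M) = (-3)² - M = 9 - M)
u(R(-3))*8052 = (9 - 1*(-3))*8052 = (9 + 3)*8052 = 12*8052 = 96624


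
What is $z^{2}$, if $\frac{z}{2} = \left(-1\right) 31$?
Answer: $3844$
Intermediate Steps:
$z = -62$ ($z = 2 \left(\left(-1\right) 31\right) = 2 \left(-31\right) = -62$)
$z^{2} = \left(-62\right)^{2} = 3844$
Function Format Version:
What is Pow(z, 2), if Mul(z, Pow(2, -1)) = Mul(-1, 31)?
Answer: 3844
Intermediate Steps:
z = -62 (z = Mul(2, Mul(-1, 31)) = Mul(2, -31) = -62)
Pow(z, 2) = Pow(-62, 2) = 3844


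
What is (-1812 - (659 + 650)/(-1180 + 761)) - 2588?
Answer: -1842291/419 ≈ -4396.9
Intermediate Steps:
(-1812 - (659 + 650)/(-1180 + 761)) - 2588 = (-1812 - 1309/(-419)) - 2588 = (-1812 - 1309*(-1)/419) - 2588 = (-1812 - 1*(-1309/419)) - 2588 = (-1812 + 1309/419) - 2588 = -757919/419 - 2588 = -1842291/419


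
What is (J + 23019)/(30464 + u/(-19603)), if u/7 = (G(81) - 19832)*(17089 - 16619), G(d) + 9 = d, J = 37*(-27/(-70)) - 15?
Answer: 10528634079/15451244480 ≈ 0.68141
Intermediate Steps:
J = -51/70 (J = 37*(-27*(-1/70)) - 15 = 37*(27/70) - 15 = 999/70 - 15 = -51/70 ≈ -0.72857)
G(d) = -9 + d
u = -65010400 (u = 7*(((-9 + 81) - 19832)*(17089 - 16619)) = 7*((72 - 19832)*470) = 7*(-19760*470) = 7*(-9287200) = -65010400)
(J + 23019)/(30464 + u/(-19603)) = (-51/70 + 23019)/(30464 - 65010400/(-19603)) = 1611279/(70*(30464 - 65010400*(-1/19603))) = 1611279/(70*(30464 + 65010400/19603)) = 1611279/(70*(662196192/19603)) = (1611279/70)*(19603/662196192) = 10528634079/15451244480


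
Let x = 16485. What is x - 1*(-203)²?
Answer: -24724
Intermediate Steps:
x - 1*(-203)² = 16485 - 1*(-203)² = 16485 - 1*41209 = 16485 - 41209 = -24724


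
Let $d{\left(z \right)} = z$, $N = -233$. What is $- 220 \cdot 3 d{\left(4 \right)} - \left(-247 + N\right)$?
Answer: $-2160$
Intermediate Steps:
$- 220 \cdot 3 d{\left(4 \right)} - \left(-247 + N\right) = - 220 \cdot 3 \cdot 4 + \left(247 - -233\right) = \left(-220\right) 12 + \left(247 + 233\right) = -2640 + 480 = -2160$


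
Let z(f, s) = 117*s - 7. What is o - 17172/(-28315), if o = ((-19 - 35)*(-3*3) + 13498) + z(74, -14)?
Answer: 349395957/28315 ≈ 12340.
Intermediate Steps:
z(f, s) = -7 + 117*s
o = 12339 (o = ((-19 - 35)*(-3*3) + 13498) + (-7 + 117*(-14)) = (-54*(-9) + 13498) + (-7 - 1638) = (486 + 13498) - 1645 = 13984 - 1645 = 12339)
o - 17172/(-28315) = 12339 - 17172/(-28315) = 12339 - 17172*(-1/28315) = 12339 + 17172/28315 = 349395957/28315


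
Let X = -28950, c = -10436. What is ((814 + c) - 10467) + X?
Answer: -49039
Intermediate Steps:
((814 + c) - 10467) + X = ((814 - 10436) - 10467) - 28950 = (-9622 - 10467) - 28950 = -20089 - 28950 = -49039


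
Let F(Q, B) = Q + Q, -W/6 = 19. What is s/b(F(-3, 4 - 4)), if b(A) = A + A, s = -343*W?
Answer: -6517/2 ≈ -3258.5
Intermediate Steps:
W = -114 (W = -6*19 = -114)
F(Q, B) = 2*Q
s = 39102 (s = -343*(-114) = 39102)
b(A) = 2*A
s/b(F(-3, 4 - 4)) = 39102/((2*(2*(-3)))) = 39102/((2*(-6))) = 39102/(-12) = 39102*(-1/12) = -6517/2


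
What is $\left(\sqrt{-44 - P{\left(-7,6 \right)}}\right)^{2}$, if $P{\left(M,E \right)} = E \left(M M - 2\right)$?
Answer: $-326$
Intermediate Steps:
$P{\left(M,E \right)} = E \left(-2 + M^{2}\right)$ ($P{\left(M,E \right)} = E \left(M^{2} - 2\right) = E \left(-2 + M^{2}\right)$)
$\left(\sqrt{-44 - P{\left(-7,6 \right)}}\right)^{2} = \left(\sqrt{-44 - 6 \left(-2 + \left(-7\right)^{2}\right)}\right)^{2} = \left(\sqrt{-44 - 6 \left(-2 + 49\right)}\right)^{2} = \left(\sqrt{-44 - 6 \cdot 47}\right)^{2} = \left(\sqrt{-44 - 282}\right)^{2} = \left(\sqrt{-326}\right)^{2} = \left(i \sqrt{326}\right)^{2} = -326$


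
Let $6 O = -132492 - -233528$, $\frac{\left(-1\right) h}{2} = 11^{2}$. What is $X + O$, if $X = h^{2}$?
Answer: $\frac{226210}{3} \approx 75403.0$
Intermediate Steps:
$h = -242$ ($h = - 2 \cdot 11^{2} = \left(-2\right) 121 = -242$)
$X = 58564$ ($X = \left(-242\right)^{2} = 58564$)
$O = \frac{50518}{3}$ ($O = \frac{-132492 - -233528}{6} = \frac{-132492 + 233528}{6} = \frac{1}{6} \cdot 101036 = \frac{50518}{3} \approx 16839.0$)
$X + O = 58564 + \frac{50518}{3} = \frac{226210}{3}$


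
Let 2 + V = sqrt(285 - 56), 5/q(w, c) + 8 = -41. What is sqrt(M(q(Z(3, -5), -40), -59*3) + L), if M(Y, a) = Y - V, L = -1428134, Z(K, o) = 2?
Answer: sqrt(-69978473 - 49*sqrt(229))/7 ≈ 1195.1*I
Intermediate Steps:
q(w, c) = -5/49 (q(w, c) = 5/(-8 - 41) = 5/(-49) = 5*(-1/49) = -5/49)
V = -2 + sqrt(229) (V = -2 + sqrt(285 - 56) = -2 + sqrt(229) ≈ 13.133)
M(Y, a) = 2 + Y - sqrt(229) (M(Y, a) = Y - (-2 + sqrt(229)) = Y + (2 - sqrt(229)) = 2 + Y - sqrt(229))
sqrt(M(q(Z(3, -5), -40), -59*3) + L) = sqrt((2 - 5/49 - sqrt(229)) - 1428134) = sqrt((93/49 - sqrt(229)) - 1428134) = sqrt(-69978473/49 - sqrt(229))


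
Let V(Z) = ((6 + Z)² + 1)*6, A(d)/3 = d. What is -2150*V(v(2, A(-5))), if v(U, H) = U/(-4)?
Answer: -403125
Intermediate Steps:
A(d) = 3*d
v(U, H) = -U/4 (v(U, H) = U*(-¼) = -U/4)
V(Z) = 6 + 6*(6 + Z)² (V(Z) = (1 + (6 + Z)²)*6 = 6 + 6*(6 + Z)²)
-2150*V(v(2, A(-5))) = -2150*(6 + 6*(6 - ¼*2)²) = -2150*(6 + 6*(6 - ½)²) = -2150*(6 + 6*(11/2)²) = -2150*(6 + 6*(121/4)) = -2150*(6 + 363/2) = -2150*375/2 = -403125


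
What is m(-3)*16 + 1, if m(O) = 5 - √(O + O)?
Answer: 81 - 16*I*√6 ≈ 81.0 - 39.192*I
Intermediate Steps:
m(O) = 5 - √2*√O (m(O) = 5 - √(2*O) = 5 - √2*√O)
m(-3)*16 + 1 = (5 - √2*√(-3))*16 + 1 = (5 - √2*I*√3)*16 + 1 = (5 - I*√6)*16 + 1 = (80 - 16*I*√6) + 1 = 81 - 16*I*√6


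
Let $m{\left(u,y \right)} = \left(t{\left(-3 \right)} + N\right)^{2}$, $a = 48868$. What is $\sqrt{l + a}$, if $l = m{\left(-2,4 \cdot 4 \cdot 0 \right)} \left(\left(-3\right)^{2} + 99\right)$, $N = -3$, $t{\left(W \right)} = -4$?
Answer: $4 \sqrt{3385} \approx 232.72$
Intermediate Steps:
$m{\left(u,y \right)} = 49$ ($m{\left(u,y \right)} = \left(-4 - 3\right)^{2} = \left(-7\right)^{2} = 49$)
$l = 5292$ ($l = 49 \left(\left(-3\right)^{2} + 99\right) = 49 \left(9 + 99\right) = 49 \cdot 108 = 5292$)
$\sqrt{l + a} = \sqrt{5292 + 48868} = \sqrt{54160} = 4 \sqrt{3385}$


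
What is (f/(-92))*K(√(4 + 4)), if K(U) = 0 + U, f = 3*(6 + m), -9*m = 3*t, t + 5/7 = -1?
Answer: -3*√2/7 ≈ -0.60609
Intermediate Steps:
t = -12/7 (t = -5/7 - 1 = -12/7 ≈ -1.7143)
m = 4/7 (m = -(-12)/(3*7) = -⅑*(-36/7) = 4/7 ≈ 0.57143)
f = 138/7 (f = 3*(6 + 4/7) = 3*(46/7) = 138/7 ≈ 19.714)
K(U) = U
(f/(-92))*K(√(4 + 4)) = ((138/7)/(-92))*√(4 + 4) = ((138/7)*(-1/92))*√8 = -3*√2/7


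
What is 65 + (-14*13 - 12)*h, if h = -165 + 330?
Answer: -31945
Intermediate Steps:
h = 165
65 + (-14*13 - 12)*h = 65 + (-14*13 - 12)*165 = 65 + (-182 - 12)*165 = 65 - 194*165 = 65 - 32010 = -31945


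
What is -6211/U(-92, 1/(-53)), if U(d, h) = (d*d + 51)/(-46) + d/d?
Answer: 285706/8469 ≈ 33.735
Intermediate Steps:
U(d, h) = -5/46 - d²/46 (U(d, h) = (d² + 51)*(-1/46) + 1 = (51 + d²)*(-1/46) + 1 = (-51/46 - d²/46) + 1 = -5/46 - d²/46)
-6211/U(-92, 1/(-53)) = -6211/(-5/46 - 1/46*(-92)²) = -6211/(-5/46 - 1/46*8464) = -6211/(-5/46 - 184) = -6211/(-8469/46) = -6211*(-46/8469) = 285706/8469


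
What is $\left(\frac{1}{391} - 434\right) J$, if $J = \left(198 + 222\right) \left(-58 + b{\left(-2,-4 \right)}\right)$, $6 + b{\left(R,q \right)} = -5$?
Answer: $\frac{213813180}{17} \approx 1.2577 \cdot 10^{7}$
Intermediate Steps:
$b{\left(R,q \right)} = -11$ ($b{\left(R,q \right)} = -6 - 5 = -11$)
$J = -28980$ ($J = \left(198 + 222\right) \left(-58 - 11\right) = 420 \left(-69\right) = -28980$)
$\left(\frac{1}{391} - 434\right) J = \left(\frac{1}{391} - 434\right) \left(-28980\right) = \left(- \frac{169693}{391}\right) \left(-28980\right) = \frac{213813180}{17}$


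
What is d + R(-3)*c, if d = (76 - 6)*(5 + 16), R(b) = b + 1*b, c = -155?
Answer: 2400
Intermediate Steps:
R(b) = 2*b (R(b) = b + b = 2*b)
d = 1470 (d = 70*21 = 1470)
d + R(-3)*c = 1470 + (2*(-3))*(-155) = 1470 - 6*(-155) = 1470 + 930 = 2400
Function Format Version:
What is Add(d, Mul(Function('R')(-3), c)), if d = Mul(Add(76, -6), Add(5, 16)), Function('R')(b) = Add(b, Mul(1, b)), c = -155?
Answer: 2400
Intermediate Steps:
Function('R')(b) = Mul(2, b) (Function('R')(b) = Add(b, b) = Mul(2, b))
d = 1470 (d = Mul(70, 21) = 1470)
Add(d, Mul(Function('R')(-3), c)) = Add(1470, Mul(Mul(2, -3), -155)) = Add(1470, Mul(-6, -155)) = Add(1470, 930) = 2400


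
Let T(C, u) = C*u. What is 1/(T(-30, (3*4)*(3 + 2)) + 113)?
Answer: -1/1687 ≈ -0.00059277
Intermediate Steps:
1/(T(-30, (3*4)*(3 + 2)) + 113) = 1/(-30*3*4*(3 + 2) + 113) = 1/(-360*5 + 113) = 1/(-30*60 + 113) = 1/(-1800 + 113) = 1/(-1687) = -1/1687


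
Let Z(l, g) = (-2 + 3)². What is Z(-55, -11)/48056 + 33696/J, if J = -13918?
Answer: -809640529/334421704 ≈ -2.4210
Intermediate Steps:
Z(l, g) = 1 (Z(l, g) = 1² = 1)
Z(-55, -11)/48056 + 33696/J = 1/48056 + 33696/(-13918) = 1*(1/48056) + 33696*(-1/13918) = 1/48056 - 16848/6959 = -809640529/334421704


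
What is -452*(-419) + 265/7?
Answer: 1325981/7 ≈ 1.8943e+5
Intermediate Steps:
-452*(-419) + 265/7 = 189388 + 265*(⅐) = 189388 + 265/7 = 1325981/7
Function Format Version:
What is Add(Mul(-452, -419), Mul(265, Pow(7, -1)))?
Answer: Rational(1325981, 7) ≈ 1.8943e+5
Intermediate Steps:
Add(Mul(-452, -419), Mul(265, Pow(7, -1))) = Add(189388, Mul(265, Rational(1, 7))) = Add(189388, Rational(265, 7)) = Rational(1325981, 7)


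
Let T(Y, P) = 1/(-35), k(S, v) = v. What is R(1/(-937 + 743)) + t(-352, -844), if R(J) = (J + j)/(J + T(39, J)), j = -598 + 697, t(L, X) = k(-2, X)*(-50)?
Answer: 8991625/229 ≈ 39265.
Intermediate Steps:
t(L, X) = -50*X (t(L, X) = X*(-50) = -50*X)
T(Y, P) = -1/35
j = 99
R(J) = (99 + J)/(-1/35 + J) (R(J) = (J + 99)/(J - 1/35) = (99 + J)/(-1/35 + J))
R(1/(-937 + 743)) + t(-352, -844) = 35*(99 + 1/(-937 + 743))/(-1 + 35/(-937 + 743)) - 50*(-844) = 35*(99 + 1/(-194))/(-1 + 35/(-194)) + 42200 = 35*(99 - 1/194)/(-1 + 35*(-1/194)) + 42200 = 35*(19205/194)/(-1 - 35/194) + 42200 = 35*(19205/194)/(-229/194) + 42200 = 35*(-194/229)*(19205/194) + 42200 = -672175/229 + 42200 = 8991625/229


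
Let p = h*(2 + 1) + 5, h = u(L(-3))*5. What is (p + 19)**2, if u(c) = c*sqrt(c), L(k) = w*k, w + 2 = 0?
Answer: 49176 + 4320*sqrt(6) ≈ 59758.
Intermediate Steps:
w = -2 (w = -2 + 0 = -2)
L(k) = -2*k
u(c) = c**(3/2)
h = 30*sqrt(6) (h = (-2*(-3))**(3/2)*5 = 6**(3/2)*5 = (6*sqrt(6))*5 = 30*sqrt(6) ≈ 73.485)
p = 5 + 90*sqrt(6) (p = (30*sqrt(6))*(2 + 1) + 5 = (30*sqrt(6))*3 + 5 = 90*sqrt(6) + 5 = 5 + 90*sqrt(6) ≈ 225.45)
(p + 19)**2 = ((5 + 90*sqrt(6)) + 19)**2 = (24 + 90*sqrt(6))**2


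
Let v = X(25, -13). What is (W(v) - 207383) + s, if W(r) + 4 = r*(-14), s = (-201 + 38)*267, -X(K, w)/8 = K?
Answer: -248108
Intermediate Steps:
X(K, w) = -8*K
v = -200 (v = -8*25 = -200)
s = -43521 (s = -163*267 = -43521)
W(r) = -4 - 14*r (W(r) = -4 + r*(-14) = -4 - 14*r)
(W(v) - 207383) + s = ((-4 - 14*(-200)) - 207383) - 43521 = ((-4 + 2800) - 207383) - 43521 = (2796 - 207383) - 43521 = -204587 - 43521 = -248108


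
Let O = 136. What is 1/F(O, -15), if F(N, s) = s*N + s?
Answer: -1/2055 ≈ -0.00048662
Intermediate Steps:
F(N, s) = s + N*s (F(N, s) = N*s + s = s + N*s)
1/F(O, -15) = 1/(-15*(1 + 136)) = 1/(-15*137) = 1/(-2055) = -1/2055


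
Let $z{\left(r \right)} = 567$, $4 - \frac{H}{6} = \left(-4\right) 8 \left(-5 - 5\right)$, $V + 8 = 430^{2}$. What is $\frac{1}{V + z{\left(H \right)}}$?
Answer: $\frac{1}{185459} \approx 5.392 \cdot 10^{-6}$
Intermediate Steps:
$V = 184892$ ($V = -8 + 430^{2} = -8 + 184900 = 184892$)
$H = -1896$ ($H = 24 - 6 \left(-4\right) 8 \left(-5 - 5\right) = 24 - 6 \left(\left(-32\right) \left(-10\right)\right) = 24 - 1920 = -1896$)
$\frac{1}{V + z{\left(H \right)}} = \frac{1}{184892 + 567} = \frac{1}{185459}$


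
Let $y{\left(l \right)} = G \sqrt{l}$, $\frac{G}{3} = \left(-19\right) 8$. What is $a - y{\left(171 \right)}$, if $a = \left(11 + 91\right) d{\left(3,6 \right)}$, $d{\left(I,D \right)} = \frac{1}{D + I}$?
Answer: $\frac{34}{3} + 1368 \sqrt{19} \approx 5974.3$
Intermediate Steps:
$G = -456$ ($G = 3 \left(\left(-19\right) 8\right) = 3 \left(-152\right) = -456$)
$y{\left(l \right)} = - 456 \sqrt{l}$
$a = \frac{34}{3}$ ($a = \frac{11 + 91}{6 + 3} = \frac{102}{9} = 102 \cdot \frac{1}{9} = \frac{34}{3} \approx 11.333$)
$a - y{\left(171 \right)} = \frac{34}{3} - - 456 \sqrt{171} = \frac{34}{3} - - 456 \cdot 3 \sqrt{19} = \frac{34}{3} - - 1368 \sqrt{19} = \frac{34}{3} + 1368 \sqrt{19}$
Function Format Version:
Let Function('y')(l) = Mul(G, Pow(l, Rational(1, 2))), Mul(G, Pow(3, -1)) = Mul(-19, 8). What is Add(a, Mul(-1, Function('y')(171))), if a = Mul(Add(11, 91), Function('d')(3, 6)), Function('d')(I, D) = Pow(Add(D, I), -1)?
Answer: Add(Rational(34, 3), Mul(1368, Pow(19, Rational(1, 2)))) ≈ 5974.3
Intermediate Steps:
G = -456 (G = Mul(3, Mul(-19, 8)) = Mul(3, -152) = -456)
Function('y')(l) = Mul(-456, Pow(l, Rational(1, 2)))
a = Rational(34, 3) (a = Mul(Add(11, 91), Pow(Add(6, 3), -1)) = Mul(102, Pow(9, -1)) = Mul(102, Rational(1, 9)) = Rational(34, 3) ≈ 11.333)
Add(a, Mul(-1, Function('y')(171))) = Add(Rational(34, 3), Mul(-1, Mul(-456, Pow(171, Rational(1, 2))))) = Add(Rational(34, 3), Mul(-1, Mul(-456, Mul(3, Pow(19, Rational(1, 2)))))) = Add(Rational(34, 3), Mul(-1, Mul(-1368, Pow(19, Rational(1, 2))))) = Add(Rational(34, 3), Mul(1368, Pow(19, Rational(1, 2))))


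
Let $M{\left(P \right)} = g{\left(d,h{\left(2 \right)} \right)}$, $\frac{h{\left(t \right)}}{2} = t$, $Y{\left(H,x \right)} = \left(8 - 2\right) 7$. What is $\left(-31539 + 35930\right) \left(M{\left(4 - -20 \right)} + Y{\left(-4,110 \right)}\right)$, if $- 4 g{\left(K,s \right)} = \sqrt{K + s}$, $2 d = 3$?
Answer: $184422 - \frac{4391 \sqrt{22}}{8} \approx 1.8185 \cdot 10^{5}$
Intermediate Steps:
$d = \frac{3}{2}$ ($d = \frac{1}{2} \cdot 3 = \frac{3}{2} \approx 1.5$)
$Y{\left(H,x \right)} = 42$ ($Y{\left(H,x \right)} = 6 \cdot 7 = 42$)
$h{\left(t \right)} = 2 t$
$g{\left(K,s \right)} = - \frac{\sqrt{K + s}}{4}$
$M{\left(P \right)} = - \frac{\sqrt{22}}{8}$ ($M{\left(P \right)} = - \frac{\sqrt{\frac{3}{2} + 2 \cdot 2}}{4} = - \frac{\sqrt{\frac{3}{2} + 4}}{4} = - \frac{\sqrt{\frac{11}{2}}}{4} = - \frac{\frac{1}{2} \sqrt{22}}{4} = - \frac{\sqrt{22}}{8}$)
$\left(-31539 + 35930\right) \left(M{\left(4 - -20 \right)} + Y{\left(-4,110 \right)}\right) = \left(-31539 + 35930\right) \left(- \frac{\sqrt{22}}{8} + 42\right) = 4391 \left(42 - \frac{\sqrt{22}}{8}\right) = 184422 - \frac{4391 \sqrt{22}}{8}$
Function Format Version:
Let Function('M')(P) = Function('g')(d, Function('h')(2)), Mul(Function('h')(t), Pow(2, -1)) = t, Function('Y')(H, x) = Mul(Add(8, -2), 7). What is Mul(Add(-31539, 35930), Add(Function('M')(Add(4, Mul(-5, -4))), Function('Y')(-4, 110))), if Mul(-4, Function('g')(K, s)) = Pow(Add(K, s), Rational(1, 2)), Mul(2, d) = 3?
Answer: Add(184422, Mul(Rational(-4391, 8), Pow(22, Rational(1, 2)))) ≈ 1.8185e+5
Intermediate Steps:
d = Rational(3, 2) (d = Mul(Rational(1, 2), 3) = Rational(3, 2) ≈ 1.5000)
Function('Y')(H, x) = 42 (Function('Y')(H, x) = Mul(6, 7) = 42)
Function('h')(t) = Mul(2, t)
Function('g')(K, s) = Mul(Rational(-1, 4), Pow(Add(K, s), Rational(1, 2)))
Function('M')(P) = Mul(Rational(-1, 8), Pow(22, Rational(1, 2))) (Function('M')(P) = Mul(Rational(-1, 4), Pow(Add(Rational(3, 2), Mul(2, 2)), Rational(1, 2))) = Mul(Rational(-1, 4), Pow(Add(Rational(3, 2), 4), Rational(1, 2))) = Mul(Rational(-1, 4), Pow(Rational(11, 2), Rational(1, 2))) = Mul(Rational(-1, 4), Mul(Rational(1, 2), Pow(22, Rational(1, 2)))) = Mul(Rational(-1, 8), Pow(22, Rational(1, 2))))
Mul(Add(-31539, 35930), Add(Function('M')(Add(4, Mul(-5, -4))), Function('Y')(-4, 110))) = Mul(Add(-31539, 35930), Add(Mul(Rational(-1, 8), Pow(22, Rational(1, 2))), 42)) = Mul(4391, Add(42, Mul(Rational(-1, 8), Pow(22, Rational(1, 2))))) = Add(184422, Mul(Rational(-4391, 8), Pow(22, Rational(1, 2))))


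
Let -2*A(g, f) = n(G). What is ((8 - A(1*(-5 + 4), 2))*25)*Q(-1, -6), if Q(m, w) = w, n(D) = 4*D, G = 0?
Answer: -1200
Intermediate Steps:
A(g, f) = 0 (A(g, f) = -2*0 = -1/2*0 = 0)
((8 - A(1*(-5 + 4), 2))*25)*Q(-1, -6) = ((8 - 1*0)*25)*(-6) = ((8 + 0)*25)*(-6) = (8*25)*(-6) = 200*(-6) = -1200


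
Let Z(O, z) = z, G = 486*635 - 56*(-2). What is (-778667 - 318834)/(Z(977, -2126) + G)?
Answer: -1097501/306596 ≈ -3.5796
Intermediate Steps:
G = 308722 (G = 308610 + 112 = 308722)
(-778667 - 318834)/(Z(977, -2126) + G) = (-778667 - 318834)/(-2126 + 308722) = -1097501/306596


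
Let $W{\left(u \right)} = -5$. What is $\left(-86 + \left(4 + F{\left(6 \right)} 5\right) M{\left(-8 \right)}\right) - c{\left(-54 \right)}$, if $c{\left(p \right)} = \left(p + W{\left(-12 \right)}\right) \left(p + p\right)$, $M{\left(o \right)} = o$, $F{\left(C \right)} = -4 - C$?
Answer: $-6090$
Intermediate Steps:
$c{\left(p \right)} = 2 p \left(-5 + p\right)$ ($c{\left(p \right)} = \left(p - 5\right) \left(p + p\right) = \left(-5 + p\right) 2 p = 2 p \left(-5 + p\right)$)
$\left(-86 + \left(4 + F{\left(6 \right)} 5\right) M{\left(-8 \right)}\right) - c{\left(-54 \right)} = \left(-86 + \left(4 + \left(-4 - 6\right) 5\right) \left(-8\right)\right) - 2 \left(-54\right) \left(-5 - 54\right) = \left(-86 + \left(4 + \left(-4 - 6\right) 5\right) \left(-8\right)\right) - 2 \left(-54\right) \left(-59\right) = \left(-86 + \left(4 - 50\right) \left(-8\right)\right) - 6372 = \left(-86 - -368\right) - 6372 = \left(-86 + 368\right) - 6372 = 282 - 6372 = -6090$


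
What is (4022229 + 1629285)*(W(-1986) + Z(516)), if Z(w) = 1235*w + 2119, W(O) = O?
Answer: 3602235463002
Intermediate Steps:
Z(w) = 2119 + 1235*w
(4022229 + 1629285)*(W(-1986) + Z(516)) = (4022229 + 1629285)*(-1986 + (2119 + 1235*516)) = 5651514*(-1986 + (2119 + 637260)) = 5651514*(-1986 + 639379) = 5651514*637393 = 3602235463002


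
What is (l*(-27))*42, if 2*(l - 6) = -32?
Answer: 11340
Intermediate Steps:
l = -10 (l = 6 + (½)*(-32) = 6 - 16 = -10)
(l*(-27))*42 = -10*(-27)*42 = 270*42 = 11340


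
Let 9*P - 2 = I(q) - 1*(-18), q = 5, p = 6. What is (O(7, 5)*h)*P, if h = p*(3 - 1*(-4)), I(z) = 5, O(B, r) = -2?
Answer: -700/3 ≈ -233.33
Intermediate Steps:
P = 25/9 (P = 2/9 + (5 - 1*(-18))/9 = 2/9 + (5 + 18)/9 = 2/9 + (⅑)*23 = 2/9 + 23/9 = 25/9 ≈ 2.7778)
h = 42 (h = 6*(3 - 1*(-4)) = 6*(3 + 4) = 6*7 = 42)
(O(7, 5)*h)*P = -2*42*(25/9) = -84*25/9 = -700/3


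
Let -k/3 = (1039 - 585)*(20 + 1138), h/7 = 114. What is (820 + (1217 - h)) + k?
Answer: -1575957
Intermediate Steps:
h = 798 (h = 7*114 = 798)
k = -1577196 (k = -3*(1039 - 585)*(20 + 1138) = -1362*1158 = -3*525732 = -1577196)
(820 + (1217 - h)) + k = (820 + (1217 - 1*798)) - 1577196 = (820 + (1217 - 798)) - 1577196 = (820 + 419) - 1577196 = 1239 - 1577196 = -1575957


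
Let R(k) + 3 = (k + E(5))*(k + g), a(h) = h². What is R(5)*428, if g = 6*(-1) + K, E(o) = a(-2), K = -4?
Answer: -20544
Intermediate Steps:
E(o) = 4 (E(o) = (-2)² = 4)
g = -10 (g = 6*(-1) - 4 = -6 - 4 = -10)
R(k) = -3 + (-10 + k)*(4 + k) (R(k) = -3 + (k + 4)*(k - 10) = -3 + (4 + k)*(-10 + k) = -3 + (-10 + k)*(4 + k))
R(5)*428 = (-43 + 5² - 6*5)*428 = (-43 + 25 - 30)*428 = -48*428 = -20544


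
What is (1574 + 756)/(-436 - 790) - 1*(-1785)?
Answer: 1093040/613 ≈ 1783.1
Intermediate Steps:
(1574 + 756)/(-436 - 790) - 1*(-1785) = 2330/(-1226) + 1785 = 2330*(-1/1226) + 1785 = -1165/613 + 1785 = 1093040/613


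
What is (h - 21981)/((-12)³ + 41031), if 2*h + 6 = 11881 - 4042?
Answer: -12043/26202 ≈ -0.45962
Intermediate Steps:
h = 7833/2 (h = -3 + (11881 - 4042)/2 = -3 + (½)*7839 = -3 + 7839/2 = 7833/2 ≈ 3916.5)
(h - 21981)/((-12)³ + 41031) = (7833/2 - 21981)/((-12)³ + 41031) = -36129/(2*(-1728 + 41031)) = -36129/2/39303 = -36129/2*1/39303 = -12043/26202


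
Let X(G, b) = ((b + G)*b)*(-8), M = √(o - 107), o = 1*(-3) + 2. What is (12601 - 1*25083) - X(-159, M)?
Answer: -13346 - 7632*I*√3 ≈ -13346.0 - 13219.0*I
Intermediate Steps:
o = -1 (o = -3 + 2 = -1)
M = 6*I*√3 (M = √(-1 - 107) = √(-108) = 6*I*√3 ≈ 10.392*I)
X(G, b) = -8*b*(G + b) (X(G, b) = ((G + b)*b)*(-8) = (b*(G + b))*(-8) = -8*b*(G + b))
(12601 - 1*25083) - X(-159, M) = (12601 - 1*25083) - (-8)*6*I*√3*(-159 + 6*I*√3) = (12601 - 25083) - (-48)*I*√3*(-159 + 6*I*√3) = -12482 + 48*I*√3*(-159 + 6*I*√3)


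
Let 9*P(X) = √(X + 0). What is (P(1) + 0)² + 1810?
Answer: 146611/81 ≈ 1810.0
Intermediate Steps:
P(X) = √X/9 (P(X) = √(X + 0)/9 = √X/9)
(P(1) + 0)² + 1810 = (√1/9 + 0)² + 1810 = ((⅑)*1 + 0)² + 1810 = (⅑ + 0)² + 1810 = (⅑)² + 1810 = 1/81 + 1810 = 146611/81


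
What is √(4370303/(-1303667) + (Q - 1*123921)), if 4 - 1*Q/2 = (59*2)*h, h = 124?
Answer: I*√260337307327317454/1303667 ≈ 391.38*I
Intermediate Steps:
Q = -29256 (Q = 8 - 2*59*2*124 = 8 - 236*124 = 8 - 2*14632 = 8 - 29264 = -29256)
√(4370303/(-1303667) + (Q - 1*123921)) = √(4370303/(-1303667) + (-29256 - 1*123921)) = √(4370303*(-1/1303667) + (-29256 - 123921)) = √(-4370303/1303667 - 153177) = √(-199696170362/1303667) = I*√260337307327317454/1303667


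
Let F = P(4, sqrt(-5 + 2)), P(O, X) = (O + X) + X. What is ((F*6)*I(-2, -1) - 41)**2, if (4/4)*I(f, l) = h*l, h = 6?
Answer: 18673 + 26640*I*sqrt(3) ≈ 18673.0 + 46142.0*I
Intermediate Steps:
I(f, l) = 6*l
P(O, X) = O + 2*X
F = 4 + 2*I*sqrt(3) (F = 4 + 2*sqrt(-5 + 2) = 4 + 2*sqrt(-3) = 4 + 2*(I*sqrt(3)) = 4 + 2*I*sqrt(3) ≈ 4.0 + 3.4641*I)
((F*6)*I(-2, -1) - 41)**2 = (((4 + 2*I*sqrt(3))*6)*(6*(-1)) - 41)**2 = ((24 + 12*I*sqrt(3))*(-6) - 41)**2 = ((-144 - 72*I*sqrt(3)) - 41)**2 = (-185 - 72*I*sqrt(3))**2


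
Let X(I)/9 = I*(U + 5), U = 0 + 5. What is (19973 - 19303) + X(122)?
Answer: 11650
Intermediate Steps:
U = 5
X(I) = 90*I (X(I) = 9*(I*(5 + 5)) = 9*(I*10) = 9*(10*I) = 90*I)
(19973 - 19303) + X(122) = (19973 - 19303) + 90*122 = 670 + 10980 = 11650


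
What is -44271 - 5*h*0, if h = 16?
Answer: -44271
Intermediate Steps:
-44271 - 5*h*0 = -44271 - 5*16*0 = -44271 - 80*0 = -44271 - 1*0 = -44271 + 0 = -44271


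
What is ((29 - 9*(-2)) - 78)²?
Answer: 961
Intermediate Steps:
((29 - 9*(-2)) - 78)² = ((29 - 1*(-18)) - 78)² = ((29 + 18) - 78)² = (47 - 78)² = (-31)² = 961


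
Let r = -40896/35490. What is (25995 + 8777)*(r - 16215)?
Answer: -3335279507652/5915 ≈ -5.6387e+8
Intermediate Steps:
r = -6816/5915 (r = -40896*1/35490 = -6816/5915 ≈ -1.1523)
(25995 + 8777)*(r - 16215) = (25995 + 8777)*(-6816/5915 - 16215) = 34772*(-95918541/5915) = -3335279507652/5915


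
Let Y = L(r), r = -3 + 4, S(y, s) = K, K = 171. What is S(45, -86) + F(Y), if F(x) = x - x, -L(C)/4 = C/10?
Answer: 171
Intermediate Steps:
S(y, s) = 171
r = 1
L(C) = -2*C/5 (L(C) = -4*C/10 = -2*C/5)
Y = -⅖ (Y = -⅖*1 = -⅖ ≈ -0.40000)
F(x) = 0
S(45, -86) + F(Y) = 171 + 0 = 171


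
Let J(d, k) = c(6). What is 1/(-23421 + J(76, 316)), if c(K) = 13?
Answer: -1/23408 ≈ -4.2720e-5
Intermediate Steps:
J(d, k) = 13
1/(-23421 + J(76, 316)) = 1/(-23421 + 13) = 1/(-23408) = -1/23408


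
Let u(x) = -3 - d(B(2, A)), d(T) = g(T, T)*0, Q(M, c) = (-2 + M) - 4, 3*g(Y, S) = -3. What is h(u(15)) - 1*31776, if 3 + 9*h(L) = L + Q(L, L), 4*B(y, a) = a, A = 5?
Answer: -95333/3 ≈ -31778.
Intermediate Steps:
B(y, a) = a/4
g(Y, S) = -1 (g(Y, S) = (1/3)*(-3) = -1)
Q(M, c) = -6 + M
d(T) = 0 (d(T) = -1*0 = 0)
u(x) = -3 (u(x) = -3 - 1*0 = -3 + 0 = -3)
h(L) = -1 + 2*L/9 (h(L) = -1/3 + (L + (-6 + L))/9 = -1/3 + (-6 + 2*L)/9 = -1/3 + (-2/3 + 2*L/9) = -1 + 2*L/9)
h(u(15)) - 1*31776 = (-1 + (2/9)*(-3)) - 1*31776 = (-1 - 2/3) - 31776 = -5/3 - 31776 = -95333/3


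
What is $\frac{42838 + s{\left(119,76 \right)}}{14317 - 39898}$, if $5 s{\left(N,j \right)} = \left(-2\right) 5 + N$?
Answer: $- \frac{71433}{42635} \approx -1.6755$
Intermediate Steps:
$s{\left(N,j \right)} = -2 + \frac{N}{5}$ ($s{\left(N,j \right)} = \frac{\left(-2\right) 5 + N}{5} = \frac{-10 + N}{5} = -2 + \frac{N}{5}$)
$\frac{42838 + s{\left(119,76 \right)}}{14317 - 39898} = \frac{42838 + \left(-2 + \frac{1}{5} \cdot 119\right)}{14317 - 39898} = \frac{42838 + \left(-2 + \frac{119}{5}\right)}{-25581} = \left(42838 + \frac{109}{5}\right) \left(- \frac{1}{25581}\right) = \frac{214299}{5} \left(- \frac{1}{25581}\right) = - \frac{71433}{42635}$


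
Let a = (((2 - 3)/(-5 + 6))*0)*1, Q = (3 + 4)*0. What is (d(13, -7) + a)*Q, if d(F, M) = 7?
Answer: 0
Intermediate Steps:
Q = 0 (Q = 7*0 = 0)
a = 0 (a = (-1/1*0)*1 = (-1*1*0)*1 = -1*0*1 = 0*1 = 0)
(d(13, -7) + a)*Q = (7 + 0)*0 = 7*0 = 0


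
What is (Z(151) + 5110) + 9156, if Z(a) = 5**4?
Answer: 14891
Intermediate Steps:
Z(a) = 625
(Z(151) + 5110) + 9156 = (625 + 5110) + 9156 = 5735 + 9156 = 14891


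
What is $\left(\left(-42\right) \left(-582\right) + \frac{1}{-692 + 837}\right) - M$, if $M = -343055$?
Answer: $\frac{53287356}{145} \approx 3.675 \cdot 10^{5}$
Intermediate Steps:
$\left(\left(-42\right) \left(-582\right) + \frac{1}{-692 + 837}\right) - M = \left(\left(-42\right) \left(-582\right) + \frac{1}{-692 + 837}\right) - -343055 = \left(24444 + \frac{1}{145}\right) + 343055 = \frac{3544381}{145} + 343055 = \frac{53287356}{145}$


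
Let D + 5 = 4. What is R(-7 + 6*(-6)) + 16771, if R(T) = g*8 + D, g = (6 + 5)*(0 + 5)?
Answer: 17210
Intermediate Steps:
D = -1 (D = -5 + 4 = -1)
g = 55 (g = 11*5 = 55)
R(T) = 439 (R(T) = 55*8 - 1 = 440 - 1 = 439)
R(-7 + 6*(-6)) + 16771 = 439 + 16771 = 17210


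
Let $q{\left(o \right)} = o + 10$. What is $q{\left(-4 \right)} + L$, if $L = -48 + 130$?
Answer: $88$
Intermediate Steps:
$q{\left(o \right)} = 10 + o$
$L = 82$
$q{\left(-4 \right)} + L = \left(10 - 4\right) + 82 = 6 + 82 = 88$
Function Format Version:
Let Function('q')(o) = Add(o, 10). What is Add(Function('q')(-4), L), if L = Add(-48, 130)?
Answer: 88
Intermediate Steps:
Function('q')(o) = Add(10, o)
L = 82
Add(Function('q')(-4), L) = Add(Add(10, -4), 82) = Add(6, 82) = 88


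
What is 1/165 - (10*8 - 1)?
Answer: -13034/165 ≈ -78.994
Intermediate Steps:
1/165 - (10*8 - 1) = 1/165 - (80 - 1) = 1/165 - 1*79 = 1/165 - 79 = -13034/165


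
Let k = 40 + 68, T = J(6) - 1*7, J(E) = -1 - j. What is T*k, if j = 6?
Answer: -1512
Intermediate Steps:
J(E) = -7 (J(E) = -1 - 1*6 = -1 - 6 = -7)
T = -14 (T = -7 - 1*7 = -7 - 7 = -14)
k = 108
T*k = -14*108 = -1512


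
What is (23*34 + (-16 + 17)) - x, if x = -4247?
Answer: 5030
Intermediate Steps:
(23*34 + (-16 + 17)) - x = (23*34 + (-16 + 17)) - 1*(-4247) = (782 + 1) + 4247 = 783 + 4247 = 5030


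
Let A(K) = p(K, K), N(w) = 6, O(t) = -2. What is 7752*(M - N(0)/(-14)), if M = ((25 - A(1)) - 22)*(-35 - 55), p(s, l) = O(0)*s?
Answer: -24395544/7 ≈ -3.4851e+6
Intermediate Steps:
p(s, l) = -2*s
A(K) = -2*K
M = -450 (M = ((25 - (-2)) - 22)*(-35 - 55) = ((25 - 1*(-2)) - 22)*(-90) = ((25 + 2) - 22)*(-90) = (27 - 22)*(-90) = 5*(-90) = -450)
7752*(M - N(0)/(-14)) = 7752*(-450 - 6/(-14)) = 7752*(-450 - 6*(-1)/14) = 7752*(-450 - 1*(-3/7)) = 7752*(-450 + 3/7) = 7752*(-3147/7) = -24395544/7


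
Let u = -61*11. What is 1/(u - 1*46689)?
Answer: -1/47360 ≈ -2.1115e-5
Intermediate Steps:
u = -671
1/(u - 1*46689) = 1/(-671 - 1*46689) = 1/(-671 - 46689) = 1/(-47360) = -1/47360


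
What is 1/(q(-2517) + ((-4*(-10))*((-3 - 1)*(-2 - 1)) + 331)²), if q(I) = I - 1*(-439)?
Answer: 1/655643 ≈ 1.5252e-6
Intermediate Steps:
q(I) = 439 + I (q(I) = I + 439 = 439 + I)
1/(q(-2517) + ((-4*(-10))*((-3 - 1)*(-2 - 1)) + 331)²) = 1/((439 - 2517) + ((-4*(-10))*((-3 - 1)*(-2 - 1)) + 331)²) = 1/(-2078 + (40*(-4*(-3)) + 331)²) = 1/(-2078 + (40*12 + 331)²) = 1/(-2078 + (480 + 331)²) = 1/(-2078 + 811²) = 1/(-2078 + 657721) = 1/655643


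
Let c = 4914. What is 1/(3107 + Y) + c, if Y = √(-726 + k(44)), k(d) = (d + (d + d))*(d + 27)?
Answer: 47394565049/9644803 - √8646/9644803 ≈ 4914.0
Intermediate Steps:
k(d) = 3*d*(27 + d) (k(d) = (d + 2*d)*(27 + d) = (3*d)*(27 + d) = 3*d*(27 + d))
Y = √8646 (Y = √(-726 + 3*44*(27 + 44)) = √(-726 + 3*44*71) = √(-726 + 9372) = √8646 ≈ 92.984)
1/(3107 + Y) + c = 1/(3107 + √8646) + 4914 = 4914 + 1/(3107 + √8646)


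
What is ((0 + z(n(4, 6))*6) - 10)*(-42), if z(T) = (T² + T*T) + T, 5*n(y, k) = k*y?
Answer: -310044/25 ≈ -12402.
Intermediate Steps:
n(y, k) = k*y/5 (n(y, k) = (k*y)/5 = k*y/5)
z(T) = T + 2*T² (z(T) = (T² + T²) + T = 2*T² + T = T + 2*T²)
((0 + z(n(4, 6))*6) - 10)*(-42) = ((0 + (((⅕)*6*4)*(1 + 2*((⅕)*6*4)))*6) - 10)*(-42) = ((0 + (24*(1 + 2*(24/5))/5)*6) - 10)*(-42) = ((0 + (24*(1 + 48/5)/5)*6) - 10)*(-42) = ((0 + ((24/5)*(53/5))*6) - 10)*(-42) = ((0 + (1272/25)*6) - 10)*(-42) = ((0 + 7632/25) - 10)*(-42) = (7632/25 - 10)*(-42) = (7382/25)*(-42) = -310044/25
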